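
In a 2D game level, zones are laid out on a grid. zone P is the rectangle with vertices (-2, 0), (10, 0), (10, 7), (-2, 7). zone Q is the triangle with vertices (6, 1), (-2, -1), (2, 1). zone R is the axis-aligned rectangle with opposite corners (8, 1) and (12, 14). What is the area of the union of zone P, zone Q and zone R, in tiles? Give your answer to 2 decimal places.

By inclusion–exclusion:
Individual areas: |zone P| = 84, |zone Q| = 4, |zone R| = 52.
|zone P∩zone Q| = 3.
|zone P∩zone R|: x∈[8,10], y∈[1,7] → 2·6 = 12.
|zone Q∩zone R| = 0.
|zone P∩zone Q∩zone R| = 0.
|zone P ∪ zone Q ∪ zone R| = 140 − 15 + 0 = 125.00.

125.00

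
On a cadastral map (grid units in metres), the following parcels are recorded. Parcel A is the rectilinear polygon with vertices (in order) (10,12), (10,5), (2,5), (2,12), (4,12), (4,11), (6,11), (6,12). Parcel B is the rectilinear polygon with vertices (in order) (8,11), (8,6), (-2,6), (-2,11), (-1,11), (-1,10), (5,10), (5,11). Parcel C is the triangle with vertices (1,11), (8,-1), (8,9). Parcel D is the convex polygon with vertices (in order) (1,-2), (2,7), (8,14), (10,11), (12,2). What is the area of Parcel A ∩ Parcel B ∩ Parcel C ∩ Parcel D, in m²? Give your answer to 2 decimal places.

The intersection is the polygon with vertices (8,9), (8,6), (3.917,6), (2.793,7.926), (4.557,9.984).
By the shoelace formula its area is 16.15.

16.15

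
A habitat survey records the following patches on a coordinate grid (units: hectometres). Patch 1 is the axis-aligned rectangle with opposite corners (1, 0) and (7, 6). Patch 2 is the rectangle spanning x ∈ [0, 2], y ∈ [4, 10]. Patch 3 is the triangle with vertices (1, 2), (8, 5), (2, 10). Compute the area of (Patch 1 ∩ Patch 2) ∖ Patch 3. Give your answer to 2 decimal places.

0.75

|Patch 1 ∩ Patch 2| = 2.
|(Patch 1 ∩ Patch 2) ∩ Patch 3| = 1.25.
|(Patch 1 ∩ Patch 2) ∖ Patch 3| = 2 − 1.25 = 0.75.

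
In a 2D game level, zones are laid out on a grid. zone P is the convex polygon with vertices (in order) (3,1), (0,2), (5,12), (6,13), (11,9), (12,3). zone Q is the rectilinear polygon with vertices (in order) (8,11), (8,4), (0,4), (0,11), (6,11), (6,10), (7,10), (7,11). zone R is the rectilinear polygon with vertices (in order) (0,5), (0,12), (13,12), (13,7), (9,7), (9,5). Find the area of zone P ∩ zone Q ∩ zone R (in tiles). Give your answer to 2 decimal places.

The intersection is the polygon with vertices (6,11), (6,10), (7,10), (7,11), (8,11), (8,5), (1.5,5), (4.5,11).
By the shoelace formula its area is 29.00.

29.00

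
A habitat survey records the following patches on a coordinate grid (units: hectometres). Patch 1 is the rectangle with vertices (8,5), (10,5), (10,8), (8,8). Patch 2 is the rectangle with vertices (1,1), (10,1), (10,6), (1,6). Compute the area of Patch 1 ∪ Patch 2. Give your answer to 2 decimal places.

49.00

By inclusion–exclusion:
Individual areas: |Patch 1| = 6, |Patch 2| = 45.
|Patch 1∩Patch 2|: x∈[8,10], y∈[5,6] → 2·1 = 2.
|Patch 1 ∪ Patch 2| = 51 − 2 = 49.00.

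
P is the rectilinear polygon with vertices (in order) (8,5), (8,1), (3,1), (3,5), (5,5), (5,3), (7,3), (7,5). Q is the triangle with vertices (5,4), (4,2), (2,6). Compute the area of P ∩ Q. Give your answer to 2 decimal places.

The intersection is the polygon with vertices (3,5), (3.5,5), (5,4), (4,2), (3,4).
By the shoelace formula its area is 3.25.

3.25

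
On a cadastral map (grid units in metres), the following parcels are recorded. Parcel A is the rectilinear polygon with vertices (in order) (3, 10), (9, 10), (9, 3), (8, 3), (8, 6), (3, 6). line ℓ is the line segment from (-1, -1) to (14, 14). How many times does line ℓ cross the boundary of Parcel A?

The segment meets the boundary at (9,9), (6,6).

2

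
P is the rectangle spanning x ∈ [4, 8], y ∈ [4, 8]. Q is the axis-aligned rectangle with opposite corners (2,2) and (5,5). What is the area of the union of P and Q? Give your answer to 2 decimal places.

24.00

By inclusion–exclusion:
Individual areas: |P| = 16, |Q| = 9.
|P∩Q|: x∈[4,5], y∈[4,5] → 1·1 = 1.
|P ∪ Q| = 25 − 1 = 24.00.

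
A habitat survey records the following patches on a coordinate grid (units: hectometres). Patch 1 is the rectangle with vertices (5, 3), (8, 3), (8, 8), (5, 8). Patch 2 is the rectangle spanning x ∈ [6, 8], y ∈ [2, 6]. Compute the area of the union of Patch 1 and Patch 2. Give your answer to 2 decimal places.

17.00

By inclusion–exclusion:
Individual areas: |Patch 1| = 15, |Patch 2| = 8.
|Patch 1∩Patch 2|: x∈[6,8], y∈[3,6] → 2·3 = 6.
|Patch 1 ∪ Patch 2| = 23 − 6 = 17.00.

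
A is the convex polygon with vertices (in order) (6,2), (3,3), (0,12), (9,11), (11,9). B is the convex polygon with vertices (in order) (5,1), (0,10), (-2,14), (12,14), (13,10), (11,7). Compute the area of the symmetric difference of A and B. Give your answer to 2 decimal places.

|A| = 66, |B| = 115.5, |A∩B| = 64.0606.
|A △ B| = |A| + |B| − 2·|A∩B| = 66 + 115.5 − 128.1212 = 53.38.

53.38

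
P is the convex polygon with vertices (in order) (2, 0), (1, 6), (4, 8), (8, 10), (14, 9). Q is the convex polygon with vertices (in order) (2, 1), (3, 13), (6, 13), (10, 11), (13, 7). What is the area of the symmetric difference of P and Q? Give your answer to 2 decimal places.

|P| = 57, |Q| = 77, |P∩Q| = 47.7103.
|P △ Q| = |P| + |Q| − 2·|P∩Q| = 57 + 77 − 95.4206 = 38.58.

38.58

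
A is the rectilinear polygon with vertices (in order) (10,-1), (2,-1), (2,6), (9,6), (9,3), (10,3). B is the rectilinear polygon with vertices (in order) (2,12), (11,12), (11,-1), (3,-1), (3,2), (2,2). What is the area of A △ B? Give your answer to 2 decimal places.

|A| = 53, |B| = 114, |A∩B| = 50.
|A △ B| = |A| + |B| − 2·|A∩B| = 53 + 114 − 100 = 67.00.

67.00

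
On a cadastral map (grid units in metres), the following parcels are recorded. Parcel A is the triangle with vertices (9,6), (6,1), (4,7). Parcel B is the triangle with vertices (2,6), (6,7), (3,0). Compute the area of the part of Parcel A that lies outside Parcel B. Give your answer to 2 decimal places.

|Parcel A| = 14, |Parcel A∩Parcel B| = 2.0173.
|Parcel A ∖ Parcel B| = |Parcel A| − |Parcel A∩Parcel B| = 14 − 2.0173 = 11.98.

11.98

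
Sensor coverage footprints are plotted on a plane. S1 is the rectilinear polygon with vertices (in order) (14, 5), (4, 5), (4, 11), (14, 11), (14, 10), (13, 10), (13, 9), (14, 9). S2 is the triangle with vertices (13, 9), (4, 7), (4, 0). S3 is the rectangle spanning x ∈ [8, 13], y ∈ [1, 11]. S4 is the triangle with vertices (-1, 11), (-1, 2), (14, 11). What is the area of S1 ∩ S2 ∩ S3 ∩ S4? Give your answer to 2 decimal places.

0.32

The intersection is the polygon with vertices (8,7.889), (9.294,8.177), (8,7.4).
By the shoelace formula its area is 0.32.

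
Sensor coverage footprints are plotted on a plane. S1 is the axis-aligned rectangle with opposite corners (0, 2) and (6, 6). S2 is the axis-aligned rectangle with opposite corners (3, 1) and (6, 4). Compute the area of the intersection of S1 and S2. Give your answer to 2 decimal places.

|S1∩S2|: x∈[3,6], y∈[2,4] → 3·2 = 6.

6.00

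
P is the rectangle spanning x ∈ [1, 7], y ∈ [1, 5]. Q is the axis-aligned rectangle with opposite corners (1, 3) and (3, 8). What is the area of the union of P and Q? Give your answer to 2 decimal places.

30.00

By inclusion–exclusion:
Individual areas: |P| = 24, |Q| = 10.
|P∩Q|: x∈[1,3], y∈[3,5] → 2·2 = 4.
|P ∪ Q| = 34 − 4 = 30.00.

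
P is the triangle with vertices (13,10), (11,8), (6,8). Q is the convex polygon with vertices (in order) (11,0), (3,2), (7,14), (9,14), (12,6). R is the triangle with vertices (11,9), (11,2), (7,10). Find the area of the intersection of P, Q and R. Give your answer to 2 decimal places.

2.88

The intersection is the polygon with vertices (8,8), (7.75,8.5), (10.2,9.2), (10.862,9.034), (11,8.667), (11,8).
By the shoelace formula its area is 2.88.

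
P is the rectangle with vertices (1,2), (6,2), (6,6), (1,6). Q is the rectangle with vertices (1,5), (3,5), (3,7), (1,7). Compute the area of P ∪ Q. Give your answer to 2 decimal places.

By inclusion–exclusion:
Individual areas: |P| = 20, |Q| = 4.
|P∩Q|: x∈[1,3], y∈[5,6] → 2·1 = 2.
|P ∪ Q| = 24 − 2 = 22.00.

22.00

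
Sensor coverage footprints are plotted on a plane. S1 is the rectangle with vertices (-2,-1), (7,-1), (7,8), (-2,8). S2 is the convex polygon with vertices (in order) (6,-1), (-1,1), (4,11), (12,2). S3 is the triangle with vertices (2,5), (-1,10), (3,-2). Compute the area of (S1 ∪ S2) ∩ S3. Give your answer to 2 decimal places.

The region (S1 ∪ S2) ∩ S3 is the polygon with vertices (2.667,-1), (-0.333,8), (0.2,8), (2,5), (2.857,-1).
By the shoelace formula its area is 7.37.

7.37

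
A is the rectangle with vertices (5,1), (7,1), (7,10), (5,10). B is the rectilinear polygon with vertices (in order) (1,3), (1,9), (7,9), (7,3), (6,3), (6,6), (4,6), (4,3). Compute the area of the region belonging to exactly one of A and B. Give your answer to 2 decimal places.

|A| = 18, |B| = 30, |A∩B| = 9.
|A △ B| = |A| + |B| − 2·|A∩B| = 18 + 30 − 18 = 30.00.

30.00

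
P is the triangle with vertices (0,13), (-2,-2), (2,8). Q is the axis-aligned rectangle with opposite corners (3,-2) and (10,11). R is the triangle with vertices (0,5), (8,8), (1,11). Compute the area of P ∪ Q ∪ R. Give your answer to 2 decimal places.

118.16

By inclusion–exclusion:
Individual areas: |P| = 20, |Q| = 91, |R| = 22.5.
|P∩Q| = 0.
|P∩R| = 5.2941.
|Q∩R| = 10.0446.
|P∩Q∩R| = 0.
|P ∪ Q ∪ R| = 133.5 − 15.3388 + 0 = 118.16.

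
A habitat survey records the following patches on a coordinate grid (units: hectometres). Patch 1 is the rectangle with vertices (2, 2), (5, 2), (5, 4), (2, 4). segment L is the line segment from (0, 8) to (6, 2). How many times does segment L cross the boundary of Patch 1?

The segment meets the boundary at (5,3), (4,4).

2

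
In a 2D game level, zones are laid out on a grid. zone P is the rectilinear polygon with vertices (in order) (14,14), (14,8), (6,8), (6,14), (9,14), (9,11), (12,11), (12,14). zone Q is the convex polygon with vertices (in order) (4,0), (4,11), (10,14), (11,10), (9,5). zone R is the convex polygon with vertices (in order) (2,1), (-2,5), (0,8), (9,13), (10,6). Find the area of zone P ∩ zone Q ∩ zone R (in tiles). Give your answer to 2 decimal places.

14.00

The intersection is the polygon with vertices (6,11.333), (9,13), (9,11), (9.286,11), (9.714,8), (6,8).
By the shoelace formula its area is 14.00.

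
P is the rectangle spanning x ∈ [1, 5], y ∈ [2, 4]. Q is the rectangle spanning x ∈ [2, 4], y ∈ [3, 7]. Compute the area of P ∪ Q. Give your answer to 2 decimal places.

14.00

By inclusion–exclusion:
Individual areas: |P| = 8, |Q| = 8.
|P∩Q|: x∈[2,4], y∈[3,4] → 2·1 = 2.
|P ∪ Q| = 16 − 2 = 14.00.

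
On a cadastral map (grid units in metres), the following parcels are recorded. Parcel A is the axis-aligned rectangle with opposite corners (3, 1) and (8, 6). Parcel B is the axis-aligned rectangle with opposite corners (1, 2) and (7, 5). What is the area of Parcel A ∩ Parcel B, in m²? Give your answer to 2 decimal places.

|Parcel A∩Parcel B|: x∈[3,7], y∈[2,5] → 4·3 = 12.

12.00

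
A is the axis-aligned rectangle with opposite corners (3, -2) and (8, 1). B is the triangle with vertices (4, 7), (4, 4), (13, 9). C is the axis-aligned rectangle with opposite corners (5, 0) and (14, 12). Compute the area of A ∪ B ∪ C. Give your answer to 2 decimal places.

122.83

By inclusion–exclusion:
Individual areas: |A| = 15, |B| = 13.5, |C| = 108.
|A∩B| = 0.
|A∩C|: x∈[5,8], y∈[0,1] → 3·1 = 3.
|B∩C| = 10.6667.
|A∩B∩C| = 0.
|A ∪ B ∪ C| = 136.5 − 13.6667 + 0 = 122.83.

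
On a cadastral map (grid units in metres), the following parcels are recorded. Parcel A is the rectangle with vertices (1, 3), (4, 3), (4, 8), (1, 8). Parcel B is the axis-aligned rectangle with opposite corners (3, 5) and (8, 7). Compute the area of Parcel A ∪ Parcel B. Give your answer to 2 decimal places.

By inclusion–exclusion:
Individual areas: |Parcel A| = 15, |Parcel B| = 10.
|Parcel A∩Parcel B|: x∈[3,4], y∈[5,7] → 1·2 = 2.
|Parcel A ∪ Parcel B| = 25 − 2 = 23.00.

23.00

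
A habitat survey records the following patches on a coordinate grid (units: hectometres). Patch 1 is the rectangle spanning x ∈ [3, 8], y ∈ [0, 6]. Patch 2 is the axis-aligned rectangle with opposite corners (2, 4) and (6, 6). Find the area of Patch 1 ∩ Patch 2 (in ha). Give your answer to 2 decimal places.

6.00

|Patch 1∩Patch 2|: x∈[3,6], y∈[4,6] → 3·2 = 6.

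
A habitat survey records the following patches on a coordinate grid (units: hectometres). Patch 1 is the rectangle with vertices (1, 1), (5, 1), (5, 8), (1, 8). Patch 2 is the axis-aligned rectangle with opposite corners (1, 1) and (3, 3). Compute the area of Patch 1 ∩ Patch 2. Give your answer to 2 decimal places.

|Patch 1∩Patch 2|: x∈[1,3], y∈[1,3] → 2·2 = 4.

4.00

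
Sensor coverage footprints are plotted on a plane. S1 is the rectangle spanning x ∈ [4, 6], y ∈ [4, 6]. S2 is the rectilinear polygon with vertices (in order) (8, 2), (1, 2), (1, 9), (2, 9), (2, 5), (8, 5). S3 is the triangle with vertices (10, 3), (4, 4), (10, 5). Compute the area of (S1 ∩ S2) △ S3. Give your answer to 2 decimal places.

7.33

|S1 ∩ S2| = 2.
|(S1 ∩ S2) ∩ S3| = 0.3333.
|(S1 ∩ S2) △ S3| = 2 + 6 − 0.6667 = 7.33.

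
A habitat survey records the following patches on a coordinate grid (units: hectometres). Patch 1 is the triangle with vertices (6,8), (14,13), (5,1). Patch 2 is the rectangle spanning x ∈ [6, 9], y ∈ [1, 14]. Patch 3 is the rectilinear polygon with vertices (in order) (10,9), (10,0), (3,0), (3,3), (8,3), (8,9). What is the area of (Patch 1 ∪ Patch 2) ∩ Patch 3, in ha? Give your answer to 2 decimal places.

15.05

|Patch 1 ∪ Patch 2| = 50.6875.
|(Patch 1 ∪ Patch 2) ∩ Patch 3| = 15.05.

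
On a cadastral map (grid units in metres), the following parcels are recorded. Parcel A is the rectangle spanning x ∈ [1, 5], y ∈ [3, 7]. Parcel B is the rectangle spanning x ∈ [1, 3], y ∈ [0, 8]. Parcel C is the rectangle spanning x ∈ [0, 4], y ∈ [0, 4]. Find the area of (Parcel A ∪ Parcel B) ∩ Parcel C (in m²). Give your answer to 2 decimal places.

The region (Parcel A ∪ Parcel B) ∩ Parcel C is the polygon with vertices (3,3), (3,0), (1,0), (1,3), (1,4), (4,4), (4,3).
By the shoelace formula its area is 9.00.

9.00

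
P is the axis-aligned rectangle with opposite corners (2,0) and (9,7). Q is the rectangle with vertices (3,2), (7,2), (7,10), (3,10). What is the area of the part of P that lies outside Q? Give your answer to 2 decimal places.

|P∩Q|: x∈[3,7], y∈[2,7] → 4·5 = 20.
|P| = 49.
|P ∖ Q| = |P| − |P∩Q| = 49 − 20 = 29.00.

29.00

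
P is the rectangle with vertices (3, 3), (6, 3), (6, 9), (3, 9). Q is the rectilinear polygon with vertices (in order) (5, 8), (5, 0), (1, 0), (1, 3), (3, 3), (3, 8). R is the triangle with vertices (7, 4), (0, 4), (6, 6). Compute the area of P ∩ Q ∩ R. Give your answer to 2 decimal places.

2.67

The intersection is the polygon with vertices (5,4), (3,4), (3,5), (5,5.667).
By the shoelace formula its area is 2.67.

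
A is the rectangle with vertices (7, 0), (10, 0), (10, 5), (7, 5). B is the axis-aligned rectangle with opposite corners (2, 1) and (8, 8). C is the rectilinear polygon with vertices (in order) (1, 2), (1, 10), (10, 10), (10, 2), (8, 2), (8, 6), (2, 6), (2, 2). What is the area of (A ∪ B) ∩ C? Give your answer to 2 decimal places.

18.00

|A ∪ B| = 53.
|(A ∪ B) ∩ C| = 18.00.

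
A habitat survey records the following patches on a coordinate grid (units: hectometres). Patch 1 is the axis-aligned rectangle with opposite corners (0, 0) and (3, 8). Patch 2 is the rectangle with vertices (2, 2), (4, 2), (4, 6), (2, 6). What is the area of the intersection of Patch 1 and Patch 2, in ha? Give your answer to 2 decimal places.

4.00

|Patch 1∩Patch 2|: x∈[2,3], y∈[2,6] → 1·4 = 4.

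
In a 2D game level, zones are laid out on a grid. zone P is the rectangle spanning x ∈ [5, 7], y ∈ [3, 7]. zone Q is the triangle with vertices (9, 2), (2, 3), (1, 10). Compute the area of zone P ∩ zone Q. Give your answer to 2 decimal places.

The intersection is the polygon with vertices (7,3), (5,3), (5,6), (7,4).
By the shoelace formula its area is 4.00.

4.00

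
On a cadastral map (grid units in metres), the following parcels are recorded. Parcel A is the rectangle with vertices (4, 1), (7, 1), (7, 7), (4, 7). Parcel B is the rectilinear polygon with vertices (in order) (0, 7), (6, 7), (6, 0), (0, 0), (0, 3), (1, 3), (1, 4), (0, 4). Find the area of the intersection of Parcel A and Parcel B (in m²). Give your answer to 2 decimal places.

The intersection is the polygon with vertices (6,7), (6,1), (4,1), (4,7).
By the shoelace formula its area is 12.00.

12.00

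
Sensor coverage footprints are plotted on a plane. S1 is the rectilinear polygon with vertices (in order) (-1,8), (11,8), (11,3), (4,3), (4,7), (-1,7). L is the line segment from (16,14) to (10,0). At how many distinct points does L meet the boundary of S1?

The segment lies entirely outside S1 and never meets its boundary.

0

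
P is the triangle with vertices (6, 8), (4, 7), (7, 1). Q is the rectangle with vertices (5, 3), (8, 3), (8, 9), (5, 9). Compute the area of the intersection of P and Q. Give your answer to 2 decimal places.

5.54

The intersection is the polygon with vertices (6,8), (6.714,3), (6,3), (5,5), (5,7.5).
By the shoelace formula its area is 5.54.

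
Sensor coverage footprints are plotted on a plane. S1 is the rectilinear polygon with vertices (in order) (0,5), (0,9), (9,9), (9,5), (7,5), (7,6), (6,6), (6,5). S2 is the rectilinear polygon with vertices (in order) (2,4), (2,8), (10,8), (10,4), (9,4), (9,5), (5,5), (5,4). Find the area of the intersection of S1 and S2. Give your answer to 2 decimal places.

20.00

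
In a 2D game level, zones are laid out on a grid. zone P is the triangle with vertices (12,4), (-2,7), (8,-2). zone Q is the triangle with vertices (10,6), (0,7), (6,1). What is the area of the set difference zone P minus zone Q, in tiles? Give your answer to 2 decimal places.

|zone P| = 48, |zone P∩zone Q| = 17.9601.
|zone P ∖ zone Q| = |zone P| − |zone P∩zone Q| = 48 − 17.9601 = 30.04.

30.04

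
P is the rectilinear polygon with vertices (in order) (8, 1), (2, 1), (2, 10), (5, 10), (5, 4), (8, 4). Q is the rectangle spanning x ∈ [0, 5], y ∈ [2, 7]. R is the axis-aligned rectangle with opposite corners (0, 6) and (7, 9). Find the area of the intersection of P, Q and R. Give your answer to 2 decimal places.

The intersection is the polygon with vertices (5,7), (5,6), (2,6), (2,7).
By the shoelace formula its area is 3.00.

3.00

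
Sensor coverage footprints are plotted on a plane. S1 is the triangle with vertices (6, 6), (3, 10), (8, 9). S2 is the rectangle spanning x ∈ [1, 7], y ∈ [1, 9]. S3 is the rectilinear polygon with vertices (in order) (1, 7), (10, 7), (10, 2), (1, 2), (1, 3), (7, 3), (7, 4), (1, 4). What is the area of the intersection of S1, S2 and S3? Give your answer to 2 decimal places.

The intersection is the polygon with vertices (6,6), (5.25,7), (6.667,7).
By the shoelace formula its area is 0.71.

0.71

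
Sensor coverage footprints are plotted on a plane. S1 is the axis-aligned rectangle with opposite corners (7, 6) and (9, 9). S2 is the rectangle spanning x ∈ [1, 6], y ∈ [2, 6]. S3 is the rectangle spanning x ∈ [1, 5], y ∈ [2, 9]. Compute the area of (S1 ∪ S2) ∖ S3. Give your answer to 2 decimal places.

|S1 ∪ S2| = 26.
|(S1 ∪ S2) ∩ S3| = 16.
|(S1 ∪ S2) ∖ S3| = 26 − 16 = 10.00.

10.00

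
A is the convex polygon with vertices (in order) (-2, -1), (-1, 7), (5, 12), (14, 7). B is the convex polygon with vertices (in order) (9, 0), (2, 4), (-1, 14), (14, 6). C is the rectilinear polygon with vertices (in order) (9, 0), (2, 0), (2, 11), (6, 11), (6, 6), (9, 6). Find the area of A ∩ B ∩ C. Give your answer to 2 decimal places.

36.70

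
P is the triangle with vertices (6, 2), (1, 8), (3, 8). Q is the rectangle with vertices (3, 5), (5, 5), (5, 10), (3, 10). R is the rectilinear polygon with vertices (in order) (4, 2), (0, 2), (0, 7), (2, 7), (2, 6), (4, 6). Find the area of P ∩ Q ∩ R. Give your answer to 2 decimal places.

0.85

The intersection is the polygon with vertices (3,6), (4,6), (4,5), (3.5,5), (3,5.6).
By the shoelace formula its area is 0.85.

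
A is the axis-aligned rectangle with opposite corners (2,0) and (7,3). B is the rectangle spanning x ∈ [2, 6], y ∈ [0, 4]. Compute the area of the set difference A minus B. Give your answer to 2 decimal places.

3.00

|A∩B|: x∈[2,6], y∈[0,3] → 4·3 = 12.
|A| = 15.
|A ∖ B| = |A| − |A∩B| = 15 − 12 = 3.00.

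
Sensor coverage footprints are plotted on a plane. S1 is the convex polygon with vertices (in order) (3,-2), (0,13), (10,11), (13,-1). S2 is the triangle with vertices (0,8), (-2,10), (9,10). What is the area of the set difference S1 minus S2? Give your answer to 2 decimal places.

125.99

|S1| = 133.5, |S1∩S2| = 7.5064.
|S1 ∖ S2| = |S1| − |S1∩S2| = 133.5 − 7.5064 = 125.99.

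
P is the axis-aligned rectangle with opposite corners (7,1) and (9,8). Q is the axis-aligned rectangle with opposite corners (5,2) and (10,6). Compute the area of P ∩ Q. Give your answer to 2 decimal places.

|P∩Q|: x∈[7,9], y∈[2,6] → 2·4 = 8.

8.00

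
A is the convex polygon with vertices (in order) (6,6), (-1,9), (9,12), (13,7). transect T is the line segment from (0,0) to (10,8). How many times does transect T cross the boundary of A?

1

The segment meets the boundary at (7.826,6.261).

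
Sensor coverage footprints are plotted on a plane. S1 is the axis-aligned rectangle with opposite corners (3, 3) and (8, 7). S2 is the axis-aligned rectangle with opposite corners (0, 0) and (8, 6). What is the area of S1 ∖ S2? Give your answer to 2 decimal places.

5.00

|S1∩S2|: x∈[3,8], y∈[3,6] → 5·3 = 15.
|S1| = 20.
|S1 ∖ S2| = |S1| − |S1∩S2| = 20 − 15 = 5.00.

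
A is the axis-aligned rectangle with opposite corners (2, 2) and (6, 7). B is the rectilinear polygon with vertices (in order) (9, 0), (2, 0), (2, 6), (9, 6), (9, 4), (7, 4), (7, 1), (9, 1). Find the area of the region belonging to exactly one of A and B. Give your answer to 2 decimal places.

24.00

|A| = 20, |B| = 36, |A∩B| = 16.
|A △ B| = |A| + |B| − 2·|A∩B| = 20 + 36 − 32 = 24.00.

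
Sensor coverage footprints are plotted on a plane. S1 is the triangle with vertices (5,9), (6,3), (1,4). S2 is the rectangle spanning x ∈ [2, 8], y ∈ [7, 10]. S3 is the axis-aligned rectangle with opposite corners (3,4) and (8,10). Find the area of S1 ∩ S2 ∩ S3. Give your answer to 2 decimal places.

1.93

The intersection is the polygon with vertices (3.4,7), (5,9), (5.333,7).
By the shoelace formula its area is 1.93.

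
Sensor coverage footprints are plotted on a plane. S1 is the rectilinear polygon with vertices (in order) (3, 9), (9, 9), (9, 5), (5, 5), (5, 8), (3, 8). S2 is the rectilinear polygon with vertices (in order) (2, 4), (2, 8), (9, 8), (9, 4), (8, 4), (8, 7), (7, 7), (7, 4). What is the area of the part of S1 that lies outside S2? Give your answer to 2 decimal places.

|S1| = 18, |S1∩S2| = 10.
|S1 ∖ S2| = |S1| − |S1∩S2| = 18 − 10 = 8.00.

8.00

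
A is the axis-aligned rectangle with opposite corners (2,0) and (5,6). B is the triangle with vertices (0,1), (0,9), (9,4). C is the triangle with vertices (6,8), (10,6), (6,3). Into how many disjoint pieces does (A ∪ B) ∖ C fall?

(A ∪ B) ∖ C is a single connected region.

1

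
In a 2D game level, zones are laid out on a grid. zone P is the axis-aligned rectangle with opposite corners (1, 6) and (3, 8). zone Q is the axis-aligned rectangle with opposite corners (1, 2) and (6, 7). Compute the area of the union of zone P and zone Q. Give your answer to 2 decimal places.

27.00

By inclusion–exclusion:
Individual areas: |zone P| = 4, |zone Q| = 25.
|zone P∩zone Q|: x∈[1,3], y∈[6,7] → 2·1 = 2.
|zone P ∪ zone Q| = 29 − 2 = 27.00.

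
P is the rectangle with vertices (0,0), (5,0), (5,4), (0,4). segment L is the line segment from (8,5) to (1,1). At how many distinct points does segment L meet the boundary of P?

1

The segment meets the boundary at (5,3.286).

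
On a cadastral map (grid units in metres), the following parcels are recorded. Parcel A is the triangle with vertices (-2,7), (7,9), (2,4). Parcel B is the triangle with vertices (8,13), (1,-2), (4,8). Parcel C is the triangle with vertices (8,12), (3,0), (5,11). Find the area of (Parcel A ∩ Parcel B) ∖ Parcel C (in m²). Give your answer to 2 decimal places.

1.54

|Parcel A ∩ Parcel B| = 3.692.
|(Parcel A ∩ Parcel B) ∩ Parcel C| = 2.1562.
|(Parcel A ∩ Parcel B) ∖ Parcel C| = 3.692 − 2.1562 = 1.54.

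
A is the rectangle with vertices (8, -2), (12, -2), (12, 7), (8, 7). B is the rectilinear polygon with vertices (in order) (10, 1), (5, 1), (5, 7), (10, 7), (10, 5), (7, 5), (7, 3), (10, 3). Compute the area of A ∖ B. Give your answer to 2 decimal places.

|A| = 36, |A∩B| = 8.
|A ∖ B| = |A| − |A∩B| = 36 − 8 = 28.00.

28.00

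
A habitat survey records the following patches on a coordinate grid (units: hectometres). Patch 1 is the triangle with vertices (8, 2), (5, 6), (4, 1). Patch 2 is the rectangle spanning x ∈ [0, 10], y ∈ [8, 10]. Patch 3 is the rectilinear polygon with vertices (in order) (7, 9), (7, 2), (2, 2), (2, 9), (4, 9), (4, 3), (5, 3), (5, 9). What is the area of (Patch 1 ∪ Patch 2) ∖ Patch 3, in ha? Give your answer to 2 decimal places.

|Patch 1 ∪ Patch 2| = 29.5.
|(Patch 1 ∪ Patch 2) ∩ Patch 3| = 10.0333.
|(Patch 1 ∪ Patch 2) ∖ Patch 3| = 29.5 − 10.0333 = 19.47.

19.47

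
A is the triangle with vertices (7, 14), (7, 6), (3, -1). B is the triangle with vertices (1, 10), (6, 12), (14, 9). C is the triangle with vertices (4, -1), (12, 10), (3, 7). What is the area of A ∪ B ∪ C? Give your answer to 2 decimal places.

By inclusion–exclusion:
Individual areas: |A| = 16, |B| = 15.5, |C| = 37.5.
|A∩B| = 1.917.
|A∩C| = 10.7422.
|B∩C| = 0.5998.
|A∩B∩C| = 0.
|A ∪ B ∪ C| = 69 − 13.2589 + 0 = 55.74.

55.74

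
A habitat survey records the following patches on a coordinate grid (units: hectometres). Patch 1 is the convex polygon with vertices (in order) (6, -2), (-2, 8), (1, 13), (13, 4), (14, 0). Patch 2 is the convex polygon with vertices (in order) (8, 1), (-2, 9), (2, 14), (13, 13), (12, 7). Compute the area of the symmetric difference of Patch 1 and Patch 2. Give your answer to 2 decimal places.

109.28

|Patch 1| = 119.5, |Patch 2| = 118.5, |Patch 1∩Patch 2| = 64.3621.
|Patch 1 △ Patch 2| = |Patch 1| + |Patch 2| − 2·|Patch 1∩Patch 2| = 119.5 + 118.5 − 128.7242 = 109.28.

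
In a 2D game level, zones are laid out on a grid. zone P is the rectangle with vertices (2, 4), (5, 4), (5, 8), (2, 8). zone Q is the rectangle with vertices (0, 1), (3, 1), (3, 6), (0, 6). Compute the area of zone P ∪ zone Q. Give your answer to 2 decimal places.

25.00

By inclusion–exclusion:
Individual areas: |zone P| = 12, |zone Q| = 15.
|zone P∩zone Q|: x∈[2,3], y∈[4,6] → 1·2 = 2.
|zone P ∪ zone Q| = 27 − 2 = 25.00.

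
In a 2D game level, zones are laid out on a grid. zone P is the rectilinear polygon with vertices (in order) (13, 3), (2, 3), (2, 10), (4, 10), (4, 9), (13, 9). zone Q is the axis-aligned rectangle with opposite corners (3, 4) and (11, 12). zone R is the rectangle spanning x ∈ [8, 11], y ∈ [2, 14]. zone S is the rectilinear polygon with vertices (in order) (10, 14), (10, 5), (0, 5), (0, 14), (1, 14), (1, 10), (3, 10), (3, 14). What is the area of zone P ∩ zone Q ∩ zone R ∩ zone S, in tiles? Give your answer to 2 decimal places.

The intersection is the polygon with vertices (8,9), (10,9), (10,5), (8,5).
By the shoelace formula its area is 8.00.

8.00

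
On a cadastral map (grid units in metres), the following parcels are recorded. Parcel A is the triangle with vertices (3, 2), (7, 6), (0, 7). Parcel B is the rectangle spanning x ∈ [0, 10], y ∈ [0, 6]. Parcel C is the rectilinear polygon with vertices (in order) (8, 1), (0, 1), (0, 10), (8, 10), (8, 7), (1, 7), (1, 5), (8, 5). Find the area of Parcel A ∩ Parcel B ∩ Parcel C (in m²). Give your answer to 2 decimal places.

7.33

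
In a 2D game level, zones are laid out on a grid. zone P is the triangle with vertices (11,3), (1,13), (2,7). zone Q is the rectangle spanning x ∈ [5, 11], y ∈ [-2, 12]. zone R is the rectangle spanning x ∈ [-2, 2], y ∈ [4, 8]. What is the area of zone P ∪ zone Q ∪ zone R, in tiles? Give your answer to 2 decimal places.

114.92

By inclusion–exclusion:
Individual areas: |zone P| = 25, |zone Q| = 84, |zone R| = 16.
|zone P∩zone Q| = 10.
|zone P∩zone R| = 0.0833.
|zone Q∩zone R| = 0 (no overlap).
|zone P∩zone Q∩zone R| = 0.
|zone P ∪ zone Q ∪ zone R| = 125 − 10.0833 + 0 = 114.92.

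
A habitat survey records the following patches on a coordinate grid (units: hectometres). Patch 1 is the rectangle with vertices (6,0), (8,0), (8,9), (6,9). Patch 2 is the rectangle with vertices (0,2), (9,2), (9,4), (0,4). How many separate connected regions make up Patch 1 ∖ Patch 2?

2

Patch 1 ∖ Patch 2 splits into 2 disjoint pieces (area 4, area 10).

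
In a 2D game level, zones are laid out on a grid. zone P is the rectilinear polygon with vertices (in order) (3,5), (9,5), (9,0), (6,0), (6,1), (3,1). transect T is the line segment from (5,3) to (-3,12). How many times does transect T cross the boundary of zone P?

The segment meets the boundary at (3.222,5).

1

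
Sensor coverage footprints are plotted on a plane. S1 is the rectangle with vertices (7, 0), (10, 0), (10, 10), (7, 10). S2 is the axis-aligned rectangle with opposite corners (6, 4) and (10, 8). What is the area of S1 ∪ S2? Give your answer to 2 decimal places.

By inclusion–exclusion:
Individual areas: |S1| = 30, |S2| = 16.
|S1∩S2|: x∈[7,10], y∈[4,8] → 3·4 = 12.
|S1 ∪ S2| = 46 − 12 = 34.00.

34.00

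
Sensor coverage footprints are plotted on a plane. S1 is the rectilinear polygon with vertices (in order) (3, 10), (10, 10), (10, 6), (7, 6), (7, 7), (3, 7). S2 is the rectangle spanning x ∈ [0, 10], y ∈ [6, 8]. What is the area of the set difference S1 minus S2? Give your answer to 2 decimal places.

14.00

|S1| = 24, |S1∩S2| = 10.
|S1 ∖ S2| = |S1| − |S1∩S2| = 24 − 10 = 14.00.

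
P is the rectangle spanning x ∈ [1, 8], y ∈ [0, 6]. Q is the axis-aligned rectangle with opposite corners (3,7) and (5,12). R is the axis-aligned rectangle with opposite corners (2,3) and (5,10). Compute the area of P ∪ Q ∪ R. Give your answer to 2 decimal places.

By inclusion–exclusion:
Individual areas: |P| = 42, |Q| = 10, |R| = 21.
|P∩Q| = 0 (no overlap).
|P∩R|: x∈[2,5], y∈[3,6] → 3·3 = 9.
|Q∩R|: x∈[3,5], y∈[7,10] → 2·3 = 6.
|P∩Q∩R| = 0.
|P ∪ Q ∪ R| = 73 − 15 + 0 = 58.00.

58.00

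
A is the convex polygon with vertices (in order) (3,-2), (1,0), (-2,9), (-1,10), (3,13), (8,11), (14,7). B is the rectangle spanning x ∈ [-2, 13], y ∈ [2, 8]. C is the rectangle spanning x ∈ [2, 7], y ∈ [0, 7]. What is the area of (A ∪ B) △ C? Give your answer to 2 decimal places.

|A ∪ B| = 149.2702.
|(A ∪ B) ∩ C| = 34.0101.
|(A ∪ B) △ C| = 149.2702 + 35 − 68.0202 = 116.25.

116.25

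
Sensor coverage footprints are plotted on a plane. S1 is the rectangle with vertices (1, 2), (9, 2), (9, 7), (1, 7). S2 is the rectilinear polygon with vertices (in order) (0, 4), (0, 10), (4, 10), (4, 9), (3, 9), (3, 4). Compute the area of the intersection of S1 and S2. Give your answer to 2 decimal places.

6.00

The intersection is the polygon with vertices (1,7), (3,7), (3,4), (1,4).
By the shoelace formula its area is 6.00.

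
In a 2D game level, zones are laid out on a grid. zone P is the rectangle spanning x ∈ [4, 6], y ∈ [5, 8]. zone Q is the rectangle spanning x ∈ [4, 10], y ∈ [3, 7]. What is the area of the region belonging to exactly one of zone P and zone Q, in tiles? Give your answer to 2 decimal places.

|zone P∩zone Q|: x∈[4,6], y∈[5,7] → 2·2 = 4.
|zone P △ zone Q| = |zone P| + |zone Q| − 2·|zone P∩zone Q| = 6 + 24 − 8 = 22.00.

22.00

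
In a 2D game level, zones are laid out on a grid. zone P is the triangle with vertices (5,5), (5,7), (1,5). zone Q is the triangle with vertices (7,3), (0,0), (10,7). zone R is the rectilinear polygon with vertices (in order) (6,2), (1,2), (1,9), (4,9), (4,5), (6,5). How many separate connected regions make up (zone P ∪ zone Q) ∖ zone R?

(zone P ∪ zone Q) ∖ zone R splits into 3 disjoint pieces (area 1.75, area 1.8095, area 4.6143).

3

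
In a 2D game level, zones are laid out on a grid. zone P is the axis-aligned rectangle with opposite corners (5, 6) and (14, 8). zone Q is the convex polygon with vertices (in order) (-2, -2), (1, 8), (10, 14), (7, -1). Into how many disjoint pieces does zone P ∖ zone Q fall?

1

zone P ∖ zone Q is a single connected region.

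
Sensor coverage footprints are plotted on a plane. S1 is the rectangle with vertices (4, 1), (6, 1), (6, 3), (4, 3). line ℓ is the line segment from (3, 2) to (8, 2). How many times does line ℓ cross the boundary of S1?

2

The segment meets the boundary at (4,2), (6,2).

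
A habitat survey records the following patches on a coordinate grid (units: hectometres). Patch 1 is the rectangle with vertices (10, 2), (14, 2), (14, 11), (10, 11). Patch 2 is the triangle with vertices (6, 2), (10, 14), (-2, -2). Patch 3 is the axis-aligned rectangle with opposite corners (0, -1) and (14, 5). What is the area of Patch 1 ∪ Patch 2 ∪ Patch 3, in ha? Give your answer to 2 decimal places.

By inclusion–exclusion:
Individual areas: |Patch 1| = 36, |Patch 2| = 40, |Patch 3| = 84.
|Patch 1∩Patch 2| = 0.
|Patch 1∩Patch 3|: x∈[10,14], y∈[2,5] → 4·3 = 12.
|Patch 2∩Patch 3| = 21.4583.
|Patch 1∩Patch 2∩Patch 3| = 0.
|Patch 1 ∪ Patch 2 ∪ Patch 3| = 160 − 33.4583 + 0 = 126.54.

126.54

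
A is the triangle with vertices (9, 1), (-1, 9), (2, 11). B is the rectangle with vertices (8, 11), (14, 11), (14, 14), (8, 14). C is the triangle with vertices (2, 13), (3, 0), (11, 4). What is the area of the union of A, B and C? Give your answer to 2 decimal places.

By inclusion–exclusion:
Individual areas: |A| = 22, |B| = 18, |C| = 54.
|A∩B| = 0.
|A∩C| = 13.3927.
|B∩C| = 0.
|A∩B∩C| = 0.
|A ∪ B ∪ C| = 94 − 13.3927 + 0 = 80.61.

80.61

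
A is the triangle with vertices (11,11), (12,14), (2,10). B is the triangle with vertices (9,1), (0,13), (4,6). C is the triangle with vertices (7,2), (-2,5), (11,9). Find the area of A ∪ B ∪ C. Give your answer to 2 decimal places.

54.26

By inclusion–exclusion:
Individual areas: |A| = 13, |B| = 7.5, |C| = 37.5.
|A∩B| = 0.0064.
|A∩C| = 0.
|B∩C| = 3.7375.
|A∩B∩C| = 0.
|A ∪ B ∪ C| = 58 − 3.7439 + 0 = 54.26.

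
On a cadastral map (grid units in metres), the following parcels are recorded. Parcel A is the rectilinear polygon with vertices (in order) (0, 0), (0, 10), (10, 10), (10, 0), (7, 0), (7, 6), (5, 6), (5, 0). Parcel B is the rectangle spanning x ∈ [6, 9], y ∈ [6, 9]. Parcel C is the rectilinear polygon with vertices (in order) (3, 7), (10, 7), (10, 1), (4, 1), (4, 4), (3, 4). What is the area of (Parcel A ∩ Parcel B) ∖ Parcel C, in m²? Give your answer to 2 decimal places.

6.00

|Parcel A ∩ Parcel B| = 9.
|(Parcel A ∩ Parcel B) ∩ Parcel C| = 3.
|(Parcel A ∩ Parcel B) ∖ Parcel C| = 9 − 3 = 6.00.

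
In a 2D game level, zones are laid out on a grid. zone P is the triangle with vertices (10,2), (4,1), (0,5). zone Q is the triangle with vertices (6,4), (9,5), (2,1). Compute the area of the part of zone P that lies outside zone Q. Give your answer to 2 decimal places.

|zone P| = 14, |zone P∩zone Q| = 0.9982.
|zone P ∖ zone Q| = |zone P| − |zone P∩zone Q| = 14 − 0.9982 = 13.00.

13.00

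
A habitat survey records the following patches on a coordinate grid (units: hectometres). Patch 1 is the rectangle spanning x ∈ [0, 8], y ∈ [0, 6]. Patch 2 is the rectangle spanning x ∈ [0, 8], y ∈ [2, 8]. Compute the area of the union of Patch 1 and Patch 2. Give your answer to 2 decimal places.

64.00

By inclusion–exclusion:
Individual areas: |Patch 1| = 48, |Patch 2| = 48.
|Patch 1∩Patch 2|: x∈[0,8], y∈[2,6] → 8·4 = 32.
|Patch 1 ∪ Patch 2| = 96 − 32 = 64.00.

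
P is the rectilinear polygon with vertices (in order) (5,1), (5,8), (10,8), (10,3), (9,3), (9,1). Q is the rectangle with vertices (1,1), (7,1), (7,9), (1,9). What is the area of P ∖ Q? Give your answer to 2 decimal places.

|P| = 33, |P∩Q| = 14.
|P ∖ Q| = |P| − |P∩Q| = 33 − 14 = 19.00.

19.00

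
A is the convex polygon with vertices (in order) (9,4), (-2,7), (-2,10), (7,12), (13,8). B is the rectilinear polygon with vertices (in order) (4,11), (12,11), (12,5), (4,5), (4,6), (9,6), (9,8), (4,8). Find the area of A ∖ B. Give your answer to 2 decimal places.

42.83

|A| = 74.5, |A∩B| = 31.6742.
|A ∖ B| = |A| − |A∩B| = 74.5 − 31.6742 = 42.83.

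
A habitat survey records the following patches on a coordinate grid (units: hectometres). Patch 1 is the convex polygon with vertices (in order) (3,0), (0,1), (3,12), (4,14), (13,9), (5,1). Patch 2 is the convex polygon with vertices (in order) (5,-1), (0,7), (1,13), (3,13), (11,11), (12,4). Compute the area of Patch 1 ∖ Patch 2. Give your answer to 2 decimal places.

|Patch 1| = 93.5, |Patch 1∩Patch 2| = 78.3889.
|Patch 1 ∖ Patch 2| = |Patch 1| − |Patch 1∩Patch 2| = 93.5 − 78.3889 = 15.11.

15.11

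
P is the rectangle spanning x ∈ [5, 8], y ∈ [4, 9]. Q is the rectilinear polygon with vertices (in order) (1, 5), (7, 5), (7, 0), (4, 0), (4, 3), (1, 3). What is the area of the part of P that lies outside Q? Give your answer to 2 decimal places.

13.00

|P| = 15, |P∩Q| = 2.
|P ∖ Q| = |P| − |P∩Q| = 15 − 2 = 13.00.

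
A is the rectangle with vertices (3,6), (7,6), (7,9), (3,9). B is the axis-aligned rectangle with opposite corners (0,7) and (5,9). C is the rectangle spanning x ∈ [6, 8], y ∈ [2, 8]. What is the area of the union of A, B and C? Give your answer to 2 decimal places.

28.00

By inclusion–exclusion:
Individual areas: |A| = 12, |B| = 10, |C| = 12.
|A∩B|: x∈[3,5], y∈[7,9] → 2·2 = 4.
|A∩C|: x∈[6,7], y∈[6,8] → 1·2 = 2.
|B∩C| = 0 (no overlap).
|A∩B∩C| = 0.
|A ∪ B ∪ C| = 34 − 6 + 0 = 28.00.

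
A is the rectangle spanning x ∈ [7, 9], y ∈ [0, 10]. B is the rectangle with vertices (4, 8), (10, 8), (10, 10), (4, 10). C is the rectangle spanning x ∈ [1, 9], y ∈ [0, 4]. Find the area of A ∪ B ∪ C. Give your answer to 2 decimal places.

By inclusion–exclusion:
Individual areas: |A| = 20, |B| = 12, |C| = 32.
|A∩B|: x∈[7,9], y∈[8,10] → 2·2 = 4.
|A∩C|: x∈[7,9], y∈[0,4] → 2·4 = 8.
|B∩C| = 0 (no overlap).
|A∩B∩C| = 0.
|A ∪ B ∪ C| = 64 − 12 + 0 = 52.00.

52.00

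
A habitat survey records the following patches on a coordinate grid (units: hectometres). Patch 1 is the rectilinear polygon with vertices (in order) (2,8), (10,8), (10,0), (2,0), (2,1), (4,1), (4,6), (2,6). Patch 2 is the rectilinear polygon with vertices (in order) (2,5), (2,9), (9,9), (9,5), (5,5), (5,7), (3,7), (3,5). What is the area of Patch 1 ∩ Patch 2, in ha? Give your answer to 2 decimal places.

16.00

The intersection is the polygon with vertices (9,8), (9,5), (5,5), (5,7), (3,7), (3,6), (2,6), (2,8).
By the shoelace formula its area is 16.00.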